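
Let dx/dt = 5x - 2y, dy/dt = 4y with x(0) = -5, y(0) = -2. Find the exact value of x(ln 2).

A = [[5,-2],[0,4]]; eigenvalues λ = 4, 5.
Eigenvectors: (-2,-1) for λ=4, (1,0) for λ=5.
From the initial condition, c_1 = 2, c_2 = -1.
x(ln 2) = (2)(2^4)(-2) + (-1)(2^5)(1) = -96.

-96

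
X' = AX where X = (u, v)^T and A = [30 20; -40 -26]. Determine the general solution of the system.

u(t) = C_1e^(2t)sin(4t) - 2C_1e^(2t)cos(4t) - 2C_2e^(2t)sin(4t) - C_2e^(2t)cos(4t), v(t) = -C_1e^(2t)sin(4t) + 3C_1e^(2t)cos(4t) + 3C_2e^(2t)sin(4t) + C_2e^(2t)cos(4t)

Coefficient matrix A = [[30, 20], [-40, -26]].
Characteristic polynomial det(A - λI) = λ^2 - 4λ + 20 = 0.
Eigenvalues λ = 2 ± 4i (complex conjugate pair).
For λ=2+4i: an eigenvector is (-2,3) - i(1,-1) = (-2 - i, 3 + i).
A real fundamental pair from Re and Im of e^((2+4i)t)v: X_1 = e^(2t)(cos(4t)·(-2,3) + sin(4t)·(1,-1)), X_2 = e^(2t)(sin(4t)·(-2,3) - cos(4t)·(1,-1)).
General solution: C_1X_1 + C_2X_2.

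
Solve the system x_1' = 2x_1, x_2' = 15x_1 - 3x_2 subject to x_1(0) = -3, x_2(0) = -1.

Coefficient matrix A = [[2, 0], [15, -3]].
Characteristic polynomial det(A - λI) = λ^2 + λ - 6 = 0.
Eigenvalues λ = 2, -3.
For λ=2: (A-λI) row 2 is [15, -5], so an eigenvector is (1, 3).
For λ=-3: (A-λI) row 1 is [5, 0], so an eigenvector is (0, 1).
General solution: c_1e^(2t)(1,3) + c_2e^(-3t)(0,1).
Applying x_1(0)=-3, x_2(0)=-1 gives c_1=-3, c_2=8.

x_1(t) = -3e^(2t), x_2(t) = -9e^(2t) + 8e^(-3t)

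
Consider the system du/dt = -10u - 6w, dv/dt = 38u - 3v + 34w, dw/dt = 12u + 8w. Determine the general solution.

u(t) = C_1e^(2t) + C_3e^(-4t), v(t) = -6C_1e^(2t) + C_2e^(-3t) - 4C_3e^(-4t), w(t) = -2C_1e^(2t) - C_3e^(-4t)

Coefficient matrix A = [[-10, 0, -6], [38, -3, 34], [12, 0, 8]].
det(A - λI) = 0 gives eigenvalues λ = 2, -3, -4.
For λ=2: eigenvector (1,-6,-2).
For λ=-3: eigenvector (0,1,0).
For λ=-4: eigenvector (1,-4,-1).
General solution: C_1e^(2t)(1,-6,-2) + C_2e^(-3t)(0,1,0) + C_3e^(-4t)(1,-4,-1).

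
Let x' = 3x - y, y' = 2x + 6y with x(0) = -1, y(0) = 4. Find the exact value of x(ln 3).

-567

A = [[3,-1],[2,6]]; eigenvalues λ = 5, 4.
Eigenvectors: (1,-2) for λ=5, (-1,1) for λ=4.
From the initial condition, c_1 = -3, c_2 = -2.
x(ln 3) = (-3)(3^5)(1) + (-2)(3^4)(-1) = -567.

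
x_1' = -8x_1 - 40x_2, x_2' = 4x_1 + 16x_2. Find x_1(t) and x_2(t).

x_1(t) = -3c_1e^(4t)sin(4t) + c_1e^(4t)cos(4t) + c_2e^(4t)sin(4t) + 3c_2e^(4t)cos(4t), x_2(t) = c_1e^(4t)sin(4t) - c_2e^(4t)cos(4t)

Coefficient matrix A = [[-8, -40], [4, 16]].
Characteristic polynomial det(A - λI) = λ^2 - 8λ + 32 = 0.
Eigenvalues λ = 4 ± 4i (complex conjugate pair).
For λ=4+4i: an eigenvector is (1,0) - i(-3,1) = (1 + 3i, 0 - i).
A real fundamental pair from Re and Im of e^((4+4i)t)v: X_1 = e^(4t)(cos(4t)·(1,0) + sin(4t)·(-3,1)), X_2 = e^(4t)(sin(4t)·(1,0) - cos(4t)·(-3,1)).
General solution: c_1X_1 + c_2X_2.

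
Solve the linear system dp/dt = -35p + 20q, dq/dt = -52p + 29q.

Coefficient matrix A = [[-35, 20], [-52, 29]].
Characteristic polynomial det(A - λI) = λ^2 + 6λ + 25 = 0.
Eigenvalues λ = -3 ± 4i (complex conjugate pair).
For λ=-3+4i: an eigenvector is (-2,-3) - i(1,2) = (-2 - i, -3 - 2i).
A real fundamental pair from Re and Im of e^((-3+4i)t)v: X_1 = e^(-3t)(cos(4t)·(-2,-3) + sin(4t)·(1,2)), X_2 = e^(-3t)(sin(4t)·(-2,-3) - cos(4t)·(1,2)).
General solution: K_1X_1 + K_2X_2.

p(t) = K_1e^(-3t)sin(4t) - 2K_1e^(-3t)cos(4t) - 2K_2e^(-3t)sin(4t) - K_2e^(-3t)cos(4t), q(t) = 2K_1e^(-3t)sin(4t) - 3K_1e^(-3t)cos(4t) - 3K_2e^(-3t)sin(4t) - 2K_2e^(-3t)cos(4t)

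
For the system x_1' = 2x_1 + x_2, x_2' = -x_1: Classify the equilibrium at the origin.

unstable improper node

A = [[2,1],[-1,0]]; det(A-λI) = λ^2 - 2λ + 1.
repeated λ = 1 with a single eigenvector.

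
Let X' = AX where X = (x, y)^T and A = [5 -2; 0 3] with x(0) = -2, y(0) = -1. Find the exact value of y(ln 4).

A = [[5,-2],[0,3]]; eigenvalues λ = 5, 3.
Eigenvectors: (1,0) for λ=5, (-1,-1) for λ=3.
From the initial condition, c_1 = -1, c_2 = 1.
y(ln 4) = (-1)(4^5)(0) + (1)(4^3)(-1) = -64.

-64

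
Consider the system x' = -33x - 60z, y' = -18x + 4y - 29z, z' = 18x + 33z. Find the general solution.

x(t) = -5K_2e^(3t) - 2K_3e^(-3t), y(t) = K_1e^(4t) - 3K_2e^(3t) - K_3e^(-3t), z(t) = 3K_2e^(3t) + K_3e^(-3t)

Coefficient matrix A = [[-33, 0, -60], [-18, 4, -29], [18, 0, 33]].
det(A - λI) = 0 gives eigenvalues λ = 4, 3, -3.
For λ=4: eigenvector (0,1,0).
For λ=3: eigenvector (-5,-3,3).
For λ=-3: eigenvector (-2,-1,1).
General solution: K_1e^(4t)(0,1,0) + K_2e^(3t)(-5,-3,3) + K_3e^(-3t)(-2,-1,1).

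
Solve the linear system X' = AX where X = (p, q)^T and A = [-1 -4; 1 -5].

Coefficient matrix A = [[-1, -4], [1, -5]].
Characteristic polynomial det(A - λI) = λ^2 + 6λ + 9 = 0.
Single eigenvalue λ = -3 with algebraic multiplicity 2.
Eigenvector v = (2,1); generalized eigenvector w with (A-λI)w=v is (-3,-2).
General solution: e^(-3t)[c_1·v + c_2·(t·v + w)].

p(t) = 2c_1e^(-3t) + 2c_2te^(-3t) - 3c_2e^(-3t), q(t) = c_1e^(-3t) + c_2te^(-3t) - 2c_2e^(-3t)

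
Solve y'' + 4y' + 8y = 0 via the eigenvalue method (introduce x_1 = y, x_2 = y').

Let x_1 = y, x_2 = y'. Then x_1' = x_2 and x_2' = -8x_1 - 4x_2.
A = [[0,1],[-8,-4]]; det(A-λI) = λ^2 + 4λ + 8.
Eigenvalues λ = -2 ± 2i.

y(t) = K_1e^(-2t)cos(2t) + K_2e^(-2t)sin(2t)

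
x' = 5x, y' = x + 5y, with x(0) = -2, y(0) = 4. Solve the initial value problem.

Coefficient matrix A = [[5, 0], [1, 5]].
Characteristic polynomial det(A - λI) = λ^2 - 10λ + 25 = 0.
Single eigenvalue λ = 5 with algebraic multiplicity 2.
Eigenvector v = (0,-1); generalized eigenvector w with (A-λI)w=v is (-1,-2).
General solution: e^(5t)[K_1·v + K_2·(t·v + w)].
Applying x(0)=-2, y(0)=4 gives K_1=-8, K_2=2.

x(t) = -2e^(5t), y(t) = -2te^(5t) + 4e^(5t)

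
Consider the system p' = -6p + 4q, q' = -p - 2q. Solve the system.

Coefficient matrix A = [[-6, 4], [-1, -2]].
Characteristic polynomial det(A - λI) = λ^2 + 8λ + 16 = 0.
Single eigenvalue λ = -4 with algebraic multiplicity 2.
Eigenvector v = (-2,-1); generalized eigenvector w with (A-λI)w=v is (-1,-1).
General solution: e^(-4t)[c_1·v + c_2·(t·v + w)].

p(t) = -2c_1e^(-4t) - 2c_2te^(-4t) - c_2e^(-4t), q(t) = -c_1e^(-4t) - c_2te^(-4t) - c_2e^(-4t)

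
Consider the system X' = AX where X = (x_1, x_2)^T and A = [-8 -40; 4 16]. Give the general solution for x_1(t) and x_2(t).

Coefficient matrix A = [[-8, -40], [4, 16]].
Characteristic polynomial det(A - λI) = λ^2 - 8λ + 32 = 0.
Eigenvalues λ = 4 ± 4i (complex conjugate pair).
For λ=4+4i: an eigenvector is (-1,0) - i(3,-1) = (-1 - 3i, 0 + i).
A real fundamental pair from Re and Im of e^((4+4i)t)v: X_1 = e^(4t)(cos(4t)·(-1,0) + sin(4t)·(3,-1)), X_2 = e^(4t)(sin(4t)·(-1,0) - cos(4t)·(3,-1)).
General solution: C_1X_1 + C_2X_2.

x_1(t) = 3C_1e^(4t)sin(4t) - C_1e^(4t)cos(4t) - C_2e^(4t)sin(4t) - 3C_2e^(4t)cos(4t), x_2(t) = -C_1e^(4t)sin(4t) + C_2e^(4t)cos(4t)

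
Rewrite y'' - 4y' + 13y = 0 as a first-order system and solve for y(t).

Let x_1 = y, x_2 = y'. Then x_1' = x_2 and x_2' = -13x_1 + 4x_2.
A = [[0,1],[-13,4]]; det(A-λI) = λ^2 - 4λ + 13.
Eigenvalues λ = 2 ± 3i.

y(t) = K_1e^(2t)cos(3t) + K_2e^(2t)sin(3t)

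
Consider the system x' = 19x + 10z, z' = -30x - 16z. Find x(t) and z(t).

Coefficient matrix A = [[19, 10], [-30, -16]].
Characteristic polynomial det(A - λI) = λ^2 - 3λ - 4 = 0.
Eigenvalues λ = -1, 4.
For λ=-1: (A-λI) row 1 is [20, 10], so an eigenvector is (-1, 2).
For λ=4: (A-λI) row 1 is [15, 10], so an eigenvector is (2, -3).
General solution: C_1e^(-t)(-1,2) + C_2e^(4t)(2,-3).

x(t) = -C_1e^(-t) + 2C_2e^(4t), z(t) = 2C_1e^(-t) - 3C_2e^(4t)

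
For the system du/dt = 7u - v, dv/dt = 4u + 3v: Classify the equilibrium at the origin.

unstable improper node

A = [[7,-1],[4,3]]; det(A-λI) = λ^2 - 10λ + 25.
repeated λ = 5 with a single eigenvector.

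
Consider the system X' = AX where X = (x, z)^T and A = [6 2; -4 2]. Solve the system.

x(t) = -C_1e^(4t)cos(2t) - C_2e^(4t)sin(2t), z(t) = C_1e^(4t)sin(2t) + C_1e^(4t)cos(2t) + C_2e^(4t)sin(2t) - C_2e^(4t)cos(2t)

Coefficient matrix A = [[6, 2], [-4, 2]].
Characteristic polynomial det(A - λI) = λ^2 - 8λ + 20 = 0.
Eigenvalues λ = 4 ± 2i (complex conjugate pair).
For λ=4+2i: an eigenvector is (-1,1) - i(0,1) = (-1, 1 - i).
A real fundamental pair from Re and Im of e^((4+2i)t)v: X_1 = e^(4t)(cos(2t)·(-1,1) + sin(2t)·(0,1)), X_2 = e^(4t)(sin(2t)·(-1,1) - cos(2t)·(0,1)).
General solution: C_1X_1 + C_2X_2.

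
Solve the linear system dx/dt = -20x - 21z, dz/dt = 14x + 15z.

x(t) = -3c_1e^(-6t) - c_2e^(t), z(t) = 2c_1e^(-6t) + c_2e^(t)

Coefficient matrix A = [[-20, -21], [14, 15]].
Characteristic polynomial det(A - λI) = λ^2 + 5λ - 6 = 0.
Eigenvalues λ = -6, 1.
For λ=-6: (A-λI) row 1 is [-14, -21], so an eigenvector is (-3, 2).
For λ=1: (A-λI) row 1 is [-21, -21], so an eigenvector is (-1, 1).
General solution: c_1e^(-6t)(-3,2) + c_2e^(t)(-1,1).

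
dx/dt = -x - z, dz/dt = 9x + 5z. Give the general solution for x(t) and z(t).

Coefficient matrix A = [[-1, -1], [9, 5]].
Characteristic polynomial det(A - λI) = λ^2 - 4λ + 4 = 0.
Single eigenvalue λ = 2 with algebraic multiplicity 2.
Eigenvector v = (1,-3); generalized eigenvector w with (A-λI)w=v is (-1,2).
General solution: e^(2t)[c_1·v + c_2·(t·v + w)].

x(t) = c_1e^(2t) + c_2te^(2t) - c_2e^(2t), z(t) = -3c_1e^(2t) - 3c_2te^(2t) + 2c_2e^(2t)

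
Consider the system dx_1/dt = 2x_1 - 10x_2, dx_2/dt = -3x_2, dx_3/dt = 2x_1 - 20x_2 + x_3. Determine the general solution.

x_1(t) = K_1e^(2t) + 2K_2e^(-3t), x_2(t) = K_2e^(-3t), x_3(t) = 2K_1e^(2t) + 4K_2e^(-3t) + K_3e^(t)

Coefficient matrix A = [[2, -10, 0], [0, -3, 0], [2, -20, 1]].
det(A - λI) = 0 gives eigenvalues λ = 2, -3, 1.
For λ=2: eigenvector (1,0,2).
For λ=-3: eigenvector (2,1,4).
For λ=1: eigenvector (0,0,1).
General solution: K_1e^(2t)(1,0,2) + K_2e^(-3t)(2,1,4) + K_3e^(t)(0,0,1).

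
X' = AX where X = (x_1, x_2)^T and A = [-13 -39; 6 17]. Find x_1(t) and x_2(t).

Coefficient matrix A = [[-13, -39], [6, 17]].
Characteristic polynomial det(A - λI) = λ^2 - 4λ + 13 = 0.
Eigenvalues λ = 2 ± 3i (complex conjugate pair).
For λ=2+3i: an eigenvector is (-2,1) - i(-3,1) = (-2 + 3i, 1 - i).
A real fundamental pair from Re and Im of e^((2+3i)t)v: X_1 = e^(2t)(cos(3t)·(-2,1) + sin(3t)·(-3,1)), X_2 = e^(2t)(sin(3t)·(-2,1) - cos(3t)·(-3,1)).
General solution: c_1X_1 + c_2X_2.

x_1(t) = -3c_1e^(2t)sin(3t) - 2c_1e^(2t)cos(3t) - 2c_2e^(2t)sin(3t) + 3c_2e^(2t)cos(3t), x_2(t) = c_1e^(2t)sin(3t) + c_1e^(2t)cos(3t) + c_2e^(2t)sin(3t) - c_2e^(2t)cos(3t)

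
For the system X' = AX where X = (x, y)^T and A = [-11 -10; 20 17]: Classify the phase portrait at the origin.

unstable spiral

A = [[-11,-10],[20,17]]; det(A-λI) = λ^2 - 6λ + 13.
λ = 3 ± 2i: positive real part.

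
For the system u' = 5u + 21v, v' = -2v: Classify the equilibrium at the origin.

saddle

A = [[5,21],[0,-2]]; det(A-λI) = λ^2 - 3λ - 10.
λ = 5, -2: opposite signs.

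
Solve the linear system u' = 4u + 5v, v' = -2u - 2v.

Coefficient matrix A = [[4, 5], [-2, -2]].
Characteristic polynomial det(A - λI) = λ^2 - 2λ + 2 = 0.
Eigenvalues λ = 1 ± i (complex conjugate pair).
For λ=1+i: an eigenvector is (2,-1) - i(1,-1) = (2 - i, -1 + i).
A real fundamental pair from Re and Im of e^((1+i)t)v: X_1 = e^(t)(cos(t)·(2,-1) + sin(t)·(1,-1)), X_2 = e^(t)(sin(t)·(2,-1) - cos(t)·(1,-1)).
General solution: C_1X_1 + C_2X_2.

u(t) = C_1e^(t)sin(t) + 2C_1e^(t)cos(t) + 2C_2e^(t)sin(t) - C_2e^(t)cos(t), v(t) = -C_1e^(t)sin(t) - C_1e^(t)cos(t) - C_2e^(t)sin(t) + C_2e^(t)cos(t)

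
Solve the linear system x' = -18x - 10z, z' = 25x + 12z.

Coefficient matrix A = [[-18, -10], [25, 12]].
Characteristic polynomial det(A - λI) = λ^2 + 6λ + 34 = 0.
Eigenvalues λ = -3 ± 5i (complex conjugate pair).
For λ=-3+5i: an eigenvector is (-1,2) - i(-1,1) = (-1 + i, 2 - i).
A real fundamental pair from Re and Im of e^((-3+5i)t)v: X_1 = e^(-3t)(cos(5t)·(-1,2) + sin(5t)·(-1,1)), X_2 = e^(-3t)(sin(5t)·(-1,2) - cos(5t)·(-1,1)).
General solution: C_1X_1 + C_2X_2.

x(t) = -C_1e^(-3t)sin(5t) - C_1e^(-3t)cos(5t) - C_2e^(-3t)sin(5t) + C_2e^(-3t)cos(5t), z(t) = C_1e^(-3t)sin(5t) + 2C_1e^(-3t)cos(5t) + 2C_2e^(-3t)sin(5t) - C_2e^(-3t)cos(5t)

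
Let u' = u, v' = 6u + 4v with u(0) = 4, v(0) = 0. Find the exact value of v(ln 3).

A = [[1,0],[6,4]]; eigenvalues λ = 4, 1.
Eigenvectors: (0,-1) for λ=4, (1,-2) for λ=1.
From the initial condition, c_1 = -8, c_2 = 4.
v(ln 3) = (-8)(3^4)(-1) + (4)(3^1)(-2) = 624.

624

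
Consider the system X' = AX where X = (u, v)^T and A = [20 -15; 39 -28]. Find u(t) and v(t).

Coefficient matrix A = [[20, -15], [39, -28]].
Characteristic polynomial det(A - λI) = λ^2 + 8λ + 25 = 0.
Eigenvalues λ = -4 ± 3i (complex conjugate pair).
For λ=-4+3i: an eigenvector is (-1,-2) - i(2,3) = (-1 - 2i, -2 - 3i).
A real fundamental pair from Re and Im of e^((-4+3i)t)v: X_1 = e^(-4t)(cos(3t)·(-1,-2) + sin(3t)·(2,3)), X_2 = e^(-4t)(sin(3t)·(-1,-2) - cos(3t)·(2,3)).
General solution: C_1X_1 + C_2X_2.

u(t) = 2C_1e^(-4t)sin(3t) - C_1e^(-4t)cos(3t) - C_2e^(-4t)sin(3t) - 2C_2e^(-4t)cos(3t), v(t) = 3C_1e^(-4t)sin(3t) - 2C_1e^(-4t)cos(3t) - 2C_2e^(-4t)sin(3t) - 3C_2e^(-4t)cos(3t)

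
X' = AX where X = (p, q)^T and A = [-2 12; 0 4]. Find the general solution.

Coefficient matrix A = [[-2, 12], [0, 4]].
Characteristic polynomial det(A - λI) = λ^2 - 2λ - 8 = 0.
Eigenvalues λ = 4, -2.
For λ=4: (A-λI) row 1 is [-6, 12], so an eigenvector is (2, 1).
For λ=-2: (A-λI) row 1 is [0, 12], so an eigenvector is (1, 0).
General solution: C_1e^(4t)(2,1) + C_2e^(-2t)(1,0).

p(t) = 2C_1e^(4t) + C_2e^(-2t), q(t) = C_1e^(4t)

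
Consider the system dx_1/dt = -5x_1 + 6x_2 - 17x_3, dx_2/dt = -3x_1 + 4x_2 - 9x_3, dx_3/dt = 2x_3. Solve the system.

x_1(t) = K_1e^(t) - 2K_2e^(-2t) - 5K_3e^(2t), x_2(t) = K_1e^(t) - K_2e^(-2t) - 3K_3e^(2t), x_3(t) = K_3e^(2t)

Coefficient matrix A = [[-5, 6, -17], [-3, 4, -9], [0, 0, 2]].
det(A - λI) = 0 gives eigenvalues λ = 1, -2, 2.
For λ=1: eigenvector (1,1,0).
For λ=-2: eigenvector (-2,-1,0).
For λ=2: eigenvector (-5,-3,1).
General solution: K_1e^(t)(1,1,0) + K_2e^(-2t)(-2,-1,0) + K_3e^(2t)(-5,-3,1).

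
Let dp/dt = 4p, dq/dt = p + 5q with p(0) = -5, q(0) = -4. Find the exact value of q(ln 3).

-1782

A = [[4,0],[1,5]]; eigenvalues λ = 4, 5.
Eigenvectors: (1,-1) for λ=4, (0,1) for λ=5.
From the initial condition, c_1 = -5, c_2 = -9.
q(ln 3) = (-5)(3^4)(-1) + (-9)(3^5)(1) = -1782.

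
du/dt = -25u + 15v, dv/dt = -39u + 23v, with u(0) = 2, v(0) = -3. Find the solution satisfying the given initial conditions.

u(t) = -31e^(-t)sin(3t) + 2e^(-t)cos(3t), v(t) = -50e^(-t)sin(3t) - 3e^(-t)cos(3t)

Coefficient matrix A = [[-25, 15], [-39, 23]].
Characteristic polynomial det(A - λI) = λ^2 + 2λ + 10 = 0.
Eigenvalues λ = -1 ± 3i (complex conjugate pair).
For λ=-1+3i: an eigenvector is (1,2) - i(2,3) = (1 - 2i, 2 - 3i).
A real fundamental pair from Re and Im of e^((-1+3i)t)v: X_1 = e^(-t)(cos(3t)·(1,2) + sin(3t)·(2,3)), X_2 = e^(-t)(sin(3t)·(1,2) - cos(3t)·(2,3)).
General solution: K_1X_1 + K_2X_2.
Applying u(0)=2, v(0)=-3 gives K_1=-12, K_2=-7.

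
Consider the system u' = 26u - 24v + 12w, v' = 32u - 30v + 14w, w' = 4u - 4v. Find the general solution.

Coefficient matrix A = [[26, -24, 12], [32, -30, 14], [4, -4, 0]].
det(A - λI) = 0 gives eigenvalues λ = 2, -2, -4.
For λ=2: eigenvector (1,1,0).
For λ=-2: eigenvector (0,1,2).
For λ=-4: eigenvector (-2,-3,-1).
General solution: C_1e^(2t)(1,1,0) + C_2e^(-2t)(0,1,2) + C_3e^(-4t)(-2,-3,-1).

u(t) = C_1e^(2t) - 2C_3e^(-4t), v(t) = C_1e^(2t) + C_2e^(-2t) - 3C_3e^(-4t), w(t) = 2C_2e^(-2t) - C_3e^(-4t)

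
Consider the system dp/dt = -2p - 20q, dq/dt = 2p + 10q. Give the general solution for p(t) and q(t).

Coefficient matrix A = [[-2, -20], [2, 10]].
Characteristic polynomial det(A - λI) = λ^2 - 8λ + 20 = 0.
Eigenvalues λ = 4 ± 2i (complex conjugate pair).
For λ=4+2i: an eigenvector is (-3,1) - i(-1,0) = (-3 + i, 1).
A real fundamental pair from Re and Im of e^((4+2i)t)v: X_1 = e^(4t)(cos(2t)·(-3,1) + sin(2t)·(-1,0)), X_2 = e^(4t)(sin(2t)·(-3,1) - cos(2t)·(-1,0)).
General solution: K_1X_1 + K_2X_2.

p(t) = -K_1e^(4t)sin(2t) - 3K_1e^(4t)cos(2t) - 3K_2e^(4t)sin(2t) + K_2e^(4t)cos(2t), q(t) = K_1e^(4t)cos(2t) + K_2e^(4t)sin(2t)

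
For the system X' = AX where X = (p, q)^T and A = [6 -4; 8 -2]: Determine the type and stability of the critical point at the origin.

unstable spiral

A = [[6,-4],[8,-2]]; det(A-λI) = λ^2 - 4λ + 20.
λ = 2 ± 4i: positive real part.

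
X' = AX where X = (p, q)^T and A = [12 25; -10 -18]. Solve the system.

p(t) = -c_1e^(-3t)sin(5t) - 2c_1e^(-3t)cos(5t) - 2c_2e^(-3t)sin(5t) + c_2e^(-3t)cos(5t), q(t) = c_1e^(-3t)sin(5t) + c_1e^(-3t)cos(5t) + c_2e^(-3t)sin(5t) - c_2e^(-3t)cos(5t)

Coefficient matrix A = [[12, 25], [-10, -18]].
Characteristic polynomial det(A - λI) = λ^2 + 6λ + 34 = 0.
Eigenvalues λ = -3 ± 5i (complex conjugate pair).
For λ=-3+5i: an eigenvector is (-2,1) - i(-1,1) = (-2 + i, 1 - i).
A real fundamental pair from Re and Im of e^((-3+5i)t)v: X_1 = e^(-3t)(cos(5t)·(-2,1) + sin(5t)·(-1,1)), X_2 = e^(-3t)(sin(5t)·(-2,1) - cos(5t)·(-1,1)).
General solution: c_1X_1 + c_2X_2.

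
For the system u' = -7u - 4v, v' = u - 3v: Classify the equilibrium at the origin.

stable improper node

A = [[-7,-4],[1,-3]]; det(A-λI) = λ^2 + 10λ + 25.
repeated λ = -5 with a single eigenvector.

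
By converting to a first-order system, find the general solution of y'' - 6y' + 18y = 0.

Let x_1 = y, x_2 = y'. Then x_1' = x_2 and x_2' = -18x_1 + 6x_2.
A = [[0,1],[-18,6]]; det(A-λI) = λ^2 - 6λ + 18.
Eigenvalues λ = 3 ± 3i.

y(t) = c_1e^(3t)cos(3t) + c_2e^(3t)sin(3t)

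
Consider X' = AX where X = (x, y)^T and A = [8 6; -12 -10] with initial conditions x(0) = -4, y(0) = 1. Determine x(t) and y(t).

Coefficient matrix A = [[8, 6], [-12, -10]].
Characteristic polynomial det(A - λI) = λ^2 + 2λ - 8 = 0.
Eigenvalues λ = 2, -4.
For λ=2: (A-λI) row 1 is [6, 6], so an eigenvector is (1, -1).
For λ=-4: (A-λI) row 1 is [12, 6], so an eigenvector is (1, -2).
General solution: C_1e^(2t)(1,-1) + C_2e^(-4t)(1,-2).
Applying x(0)=-4, y(0)=1 gives C_1=-7, C_2=3.

x(t) = -7e^(2t) + 3e^(-4t), y(t) = 7e^(2t) - 6e^(-4t)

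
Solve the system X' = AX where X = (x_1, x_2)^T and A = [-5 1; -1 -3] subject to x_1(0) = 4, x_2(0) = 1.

x_1(t) = -3te^(-4t) + 4e^(-4t), x_2(t) = -3te^(-4t) + e^(-4t)

Coefficient matrix A = [[-5, 1], [-1, -3]].
Characteristic polynomial det(A - λI) = λ^2 + 8λ + 16 = 0.
Single eigenvalue λ = -4 with algebraic multiplicity 2.
Eigenvector v = (1,1); generalized eigenvector w with (A-λI)w=v is (-2,-1).
General solution: e^(-4t)[C_1·v + C_2·(t·v + w)].
Applying x_1(0)=4, x_2(0)=1 gives C_1=-2, C_2=-3.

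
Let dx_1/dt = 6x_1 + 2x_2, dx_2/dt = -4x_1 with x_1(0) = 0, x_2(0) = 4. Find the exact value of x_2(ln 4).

A = [[6,2],[-4,0]]; eigenvalues λ = 4, 2.
Eigenvectors: (-1,1) for λ=4, (-1,2) for λ=2.
From the initial condition, c_1 = -4, c_2 = 4.
x_2(ln 4) = (-4)(4^4)(1) + (4)(4^2)(2) = -896.

-896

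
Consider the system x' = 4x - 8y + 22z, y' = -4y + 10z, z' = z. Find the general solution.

x(t) = c_1e^(4t) + c_2e^(-4t) - 2c_3e^(t), y(t) = c_2e^(-4t) + 2c_3e^(t), z(t) = c_3e^(t)

Coefficient matrix A = [[4, -8, 22], [0, -4, 10], [0, 0, 1]].
det(A - λI) = 0 gives eigenvalues λ = 4, -4, 1.
For λ=4: eigenvector (1,0,0).
For λ=-4: eigenvector (1,1,0).
For λ=1: eigenvector (-2,2,1).
General solution: c_1e^(4t)(1,0,0) + c_2e^(-4t)(1,1,0) + c_3e^(t)(-2,2,1).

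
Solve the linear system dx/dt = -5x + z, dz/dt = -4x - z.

x(t) = -K_1e^(-3t) - K_2te^(-3t) - K_2e^(-3t), z(t) = -2K_1e^(-3t) - 2K_2te^(-3t) - 3K_2e^(-3t)

Coefficient matrix A = [[-5, 1], [-4, -1]].
Characteristic polynomial det(A - λI) = λ^2 + 6λ + 9 = 0.
Single eigenvalue λ = -3 with algebraic multiplicity 2.
Eigenvector v = (-1,-2); generalized eigenvector w with (A-λI)w=v is (-1,-3).
General solution: e^(-3t)[K_1·v + K_2·(t·v + w)].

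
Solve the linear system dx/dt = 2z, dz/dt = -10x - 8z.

Coefficient matrix A = [[0, 2], [-10, -8]].
Characteristic polynomial det(A - λI) = λ^2 + 8λ + 20 = 0.
Eigenvalues λ = -4 ± 2i (complex conjugate pair).
For λ=-4+2i: an eigenvector is (0,-1) - i(-1,2) = (0 + i, -1 - 2i).
A real fundamental pair from Re and Im of e^((-4+2i)t)v: X_1 = e^(-4t)(cos(2t)·(0,-1) + sin(2t)·(-1,2)), X_2 = e^(-4t)(sin(2t)·(0,-1) - cos(2t)·(-1,2)).
General solution: c_1X_1 + c_2X_2.

x(t) = -c_1e^(-4t)sin(2t) + c_2e^(-4t)cos(2t), z(t) = 2c_1e^(-4t)sin(2t) - c_1e^(-4t)cos(2t) - c_2e^(-4t)sin(2t) - 2c_2e^(-4t)cos(2t)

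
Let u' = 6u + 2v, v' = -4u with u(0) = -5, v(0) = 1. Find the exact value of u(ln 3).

-693

A = [[6,2],[-4,0]]; eigenvalues λ = 2, 4.
Eigenvectors: (1,-2) for λ=2, (-1,1) for λ=4.
From the initial condition, c_1 = 4, c_2 = 9.
u(ln 3) = (4)(3^2)(1) + (9)(3^4)(-1) = -693.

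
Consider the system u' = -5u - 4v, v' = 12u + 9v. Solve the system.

u(t) = C_1e^(3t) + 2C_2e^(t), v(t) = -2C_1e^(3t) - 3C_2e^(t)

Coefficient matrix A = [[-5, -4], [12, 9]].
Characteristic polynomial det(A - λI) = λ^2 - 4λ + 3 = 0.
Eigenvalues λ = 3, 1.
For λ=3: (A-λI) row 1 is [-8, -4], so an eigenvector is (1, -2).
For λ=1: (A-λI) row 1 is [-6, -4], so an eigenvector is (2, -3).
General solution: C_1e^(3t)(1,-2) + C_2e^(t)(2,-3).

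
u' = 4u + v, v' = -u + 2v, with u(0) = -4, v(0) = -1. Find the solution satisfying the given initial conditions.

Coefficient matrix A = [[4, 1], [-1, 2]].
Characteristic polynomial det(A - λI) = λ^2 - 6λ + 9 = 0.
Single eigenvalue λ = 3 with algebraic multiplicity 2.
Eigenvector v = (1,-1); generalized eigenvector w with (A-λI)w=v is (2,-1).
General solution: e^(3t)[K_1·v + K_2·(t·v + w)].
Applying u(0)=-4, v(0)=-1 gives K_1=6, K_2=-5.

u(t) = -5te^(3t) - 4e^(3t), v(t) = 5te^(3t) - e^(3t)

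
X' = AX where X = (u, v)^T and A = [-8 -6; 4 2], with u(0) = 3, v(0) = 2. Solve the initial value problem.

Coefficient matrix A = [[-8, -6], [4, 2]].
Characteristic polynomial det(A - λI) = λ^2 + 6λ + 8 = 0.
Eigenvalues λ = -2, -4.
For λ=-2: (A-λI) row 1 is [-6, -6], so an eigenvector is (1, -1).
For λ=-4: (A-λI) row 1 is [-4, -6], so an eigenvector is (-3, 2).
General solution: C_1e^(-2t)(1,-1) + C_2e^(-4t)(-3,2).
Applying u(0)=3, v(0)=2 gives C_1=-12, C_2=-5.

u(t) = -12e^(-2t) + 15e^(-4t), v(t) = 12e^(-2t) - 10e^(-4t)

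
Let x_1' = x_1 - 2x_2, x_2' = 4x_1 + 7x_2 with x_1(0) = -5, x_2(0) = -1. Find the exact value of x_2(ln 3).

A = [[1,-2],[4,7]]; eigenvalues λ = 3, 5.
Eigenvectors: (-1,1) for λ=3, (1,-2) for λ=5.
From the initial condition, c_1 = 11, c_2 = 6.
x_2(ln 3) = (11)(3^3)(1) + (6)(3^5)(-2) = -2619.

-2619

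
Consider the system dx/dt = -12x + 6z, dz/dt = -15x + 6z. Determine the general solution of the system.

x(t) = C_1e^(-3t)sin(3t) + C_1e^(-3t)cos(3t) + C_2e^(-3t)sin(3t) - C_2e^(-3t)cos(3t), z(t) = C_1e^(-3t)sin(3t) + 2C_1e^(-3t)cos(3t) + 2C_2e^(-3t)sin(3t) - C_2e^(-3t)cos(3t)

Coefficient matrix A = [[-12, 6], [-15, 6]].
Characteristic polynomial det(A - λI) = λ^2 + 6λ + 18 = 0.
Eigenvalues λ = -3 ± 3i (complex conjugate pair).
For λ=-3+3i: an eigenvector is (1,2) - i(1,1) = (1 - i, 2 - i).
A real fundamental pair from Re and Im of e^((-3+3i)t)v: X_1 = e^(-3t)(cos(3t)·(1,2) + sin(3t)·(1,1)), X_2 = e^(-3t)(sin(3t)·(1,2) - cos(3t)·(1,1)).
General solution: C_1X_1 + C_2X_2.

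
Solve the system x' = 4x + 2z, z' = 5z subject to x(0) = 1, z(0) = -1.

Coefficient matrix A = [[4, 2], [0, 5]].
Characteristic polynomial det(A - λI) = λ^2 - 9λ + 20 = 0.
Eigenvalues λ = 5, 4.
For λ=5: (A-λI) row 1 is [-1, 2], so an eigenvector is (2, 1).
For λ=4: (A-λI) row 1 is [0, 2], so an eigenvector is (1, 0).
General solution: c_1e^(5t)(2,1) + c_2e^(4t)(1,0).
Applying x(0)=1, z(0)=-1 gives c_1=-1, c_2=3.

x(t) = -2e^(5t) + 3e^(4t), z(t) = -e^(5t)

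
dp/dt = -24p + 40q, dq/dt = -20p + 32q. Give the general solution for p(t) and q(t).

Coefficient matrix A = [[-24, 40], [-20, 32]].
Characteristic polynomial det(A - λI) = λ^2 - 8λ + 32 = 0.
Eigenvalues λ = 4 ± 4i (complex conjugate pair).
For λ=4+4i: an eigenvector is (3,2) - i(-1,-1) = (3 + i, 2 + i).
A real fundamental pair from Re and Im of e^((4+4i)t)v: X_1 = e^(4t)(cos(4t)·(3,2) + sin(4t)·(-1,-1)), X_2 = e^(4t)(sin(4t)·(3,2) - cos(4t)·(-1,-1)).
General solution: K_1X_1 + K_2X_2.

p(t) = -K_1e^(4t)sin(4t) + 3K_1e^(4t)cos(4t) + 3K_2e^(4t)sin(4t) + K_2e^(4t)cos(4t), q(t) = -K_1e^(4t)sin(4t) + 2K_1e^(4t)cos(4t) + 2K_2e^(4t)sin(4t) + K_2e^(4t)cos(4t)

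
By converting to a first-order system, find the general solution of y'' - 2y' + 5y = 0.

y(t) = K_1e^(t)cos(2t) + K_2e^(t)sin(2t)

Let x_1 = y, x_2 = y'. Then x_1' = x_2 and x_2' = -5x_1 + 2x_2.
A = [[0,1],[-5,2]]; det(A-λI) = λ^2 - 2λ + 5.
Eigenvalues λ = 1 ± 2i.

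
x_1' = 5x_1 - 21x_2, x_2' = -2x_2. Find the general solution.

Coefficient matrix A = [[5, -21], [0, -2]].
Characteristic polynomial det(A - λI) = λ^2 - 3λ - 10 = 0.
Eigenvalues λ = -2, 5.
For λ=-2: (A-λI) row 1 is [7, -21], so an eigenvector is (3, 1).
For λ=5: (A-λI) row 1 is [0, -21], so an eigenvector is (1, 0).
General solution: c_1e^(-2t)(3,1) + c_2e^(5t)(1,0).

x_1(t) = 3c_1e^(-2t) + c_2e^(5t), x_2(t) = c_1e^(-2t)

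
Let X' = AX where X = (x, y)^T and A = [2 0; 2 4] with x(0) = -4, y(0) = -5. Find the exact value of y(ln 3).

-693

A = [[2,0],[2,4]]; eigenvalues λ = 4, 2.
Eigenvectors: (0,1) for λ=4, (-1,1) for λ=2.
From the initial condition, c_1 = -9, c_2 = 4.
y(ln 3) = (-9)(3^4)(1) + (4)(3^2)(1) = -693.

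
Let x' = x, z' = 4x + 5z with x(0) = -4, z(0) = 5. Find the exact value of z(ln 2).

40

A = [[1,0],[4,5]]; eigenvalues λ = 5, 1.
Eigenvectors: (0,-1) for λ=5, (-1,1) for λ=1.
From the initial condition, c_1 = -1, c_2 = 4.
z(ln 2) = (-1)(2^5)(-1) + (4)(2^1)(1) = 40.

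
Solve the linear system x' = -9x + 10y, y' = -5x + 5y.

Coefficient matrix A = [[-9, 10], [-5, 5]].
Characteristic polynomial det(A - λI) = λ^2 + 4λ + 5 = 0.
Eigenvalues λ = -2 ± i (complex conjugate pair).
For λ=-2+i: an eigenvector is (1,1) - i(3,2) = (1 - 3i, 1 - 2i).
A real fundamental pair from Re and Im of e^((-2+i)t)v: X_1 = e^(-2t)(cos(t)·(1,1) + sin(t)·(3,2)), X_2 = e^(-2t)(sin(t)·(1,1) - cos(t)·(3,2)).
General solution: C_1X_1 + C_2X_2.

x(t) = 3C_1e^(-2t)sin(t) + C_1e^(-2t)cos(t) + C_2e^(-2t)sin(t) - 3C_2e^(-2t)cos(t), y(t) = 2C_1e^(-2t)sin(t) + C_1e^(-2t)cos(t) + C_2e^(-2t)sin(t) - 2C_2e^(-2t)cos(t)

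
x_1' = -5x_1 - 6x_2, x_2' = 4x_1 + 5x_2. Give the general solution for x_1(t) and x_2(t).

Coefficient matrix A = [[-5, -6], [4, 5]].
Characteristic polynomial det(A - λI) = λ^2 - 1 = 0.
Eigenvalues λ = 1, -1.
For λ=1: (A-λI) row 1 is [-6, -6], so an eigenvector is (-1, 1).
For λ=-1: (A-λI) row 1 is [-4, -6], so an eigenvector is (3, -2).
General solution: c_1e^(t)(-1,1) + c_2e^(-t)(3,-2).

x_1(t) = -c_1e^(t) + 3c_2e^(-t), x_2(t) = c_1e^(t) - 2c_2e^(-t)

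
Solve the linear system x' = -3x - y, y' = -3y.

Coefficient matrix A = [[-3, -1], [0, -3]].
Characteristic polynomial det(A - λI) = λ^2 + 6λ + 9 = 0.
Single eigenvalue λ = -3 with algebraic multiplicity 2.
Eigenvector v = (1,0); generalized eigenvector w with (A-λI)w=v is (-3,-1).
General solution: e^(-3t)[c_1·v + c_2·(t·v + w)].

x(t) = c_1e^(-3t) + c_2te^(-3t) - 3c_2e^(-3t), y(t) = -c_2e^(-3t)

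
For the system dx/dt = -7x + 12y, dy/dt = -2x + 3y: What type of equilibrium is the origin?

A = [[-7,12],[-2,3]]; det(A-λI) = λ^2 + 4λ + 3.
λ = -1, -3: both negative.

stable node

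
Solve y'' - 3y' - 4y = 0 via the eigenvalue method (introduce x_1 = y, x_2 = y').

y(t) = c_1e^(-t) + c_2e^(4t)

Let x_1 = y, x_2 = y'. Then x_1' = x_2 and x_2' = 4x_1 + 3x_2.
A = [[0,1],[4,3]]; det(A-λI) = λ^2 - 3λ - 4.
Eigenvalues λ = -1, 4 with eigenvectors (1,-1), (1,4).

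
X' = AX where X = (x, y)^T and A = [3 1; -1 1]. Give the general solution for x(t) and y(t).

x(t) = -C_1e^(2t) - C_2te^(2t), y(t) = C_1e^(2t) + C_2te^(2t) - C_2e^(2t)

Coefficient matrix A = [[3, 1], [-1, 1]].
Characteristic polynomial det(A - λI) = λ^2 - 4λ + 4 = 0.
Single eigenvalue λ = 2 with algebraic multiplicity 2.
Eigenvector v = (-1,1); generalized eigenvector w with (A-λI)w=v is (0,-1).
General solution: e^(2t)[C_1·v + C_2·(t·v + w)].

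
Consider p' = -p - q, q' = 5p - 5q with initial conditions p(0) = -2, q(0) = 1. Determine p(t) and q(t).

p(t) = -5e^(-3t)sin(t) - 2e^(-3t)cos(t), q(t) = -12e^(-3t)sin(t) + e^(-3t)cos(t)

Coefficient matrix A = [[-1, -1], [5, -5]].
Characteristic polynomial det(A - λI) = λ^2 + 6λ + 10 = 0.
Eigenvalues λ = -3 ± i (complex conjugate pair).
For λ=-3+i: an eigenvector is (0,-1) - i(1,2) = (0 - i, -1 - 2i).
A real fundamental pair from Re and Im of e^((-3+i)t)v: X_1 = e^(-3t)(cos(t)·(0,-1) + sin(t)·(1,2)), X_2 = e^(-3t)(sin(t)·(0,-1) - cos(t)·(1,2)).
General solution: K_1X_1 + K_2X_2.
Applying p(0)=-2, q(0)=1 gives K_1=-5, K_2=2.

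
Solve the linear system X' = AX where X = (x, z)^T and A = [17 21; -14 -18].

x(t) = -K_1e^(-4t) + 3K_2e^(3t), z(t) = K_1e^(-4t) - 2K_2e^(3t)

Coefficient matrix A = [[17, 21], [-14, -18]].
Characteristic polynomial det(A - λI) = λ^2 + λ - 12 = 0.
Eigenvalues λ = -4, 3.
For λ=-4: (A-λI) row 1 is [21, 21], so an eigenvector is (-1, 1).
For λ=3: (A-λI) row 1 is [14, 21], so an eigenvector is (3, -2).
General solution: K_1e^(-4t)(-1,1) + K_2e^(3t)(3,-2).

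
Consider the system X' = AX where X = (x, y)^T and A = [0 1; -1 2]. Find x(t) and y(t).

Coefficient matrix A = [[0, 1], [-1, 2]].
Characteristic polynomial det(A - λI) = λ^2 - 2λ + 1 = 0.
Single eigenvalue λ = 1 with algebraic multiplicity 2.
Eigenvector v = (1,1); generalized eigenvector w with (A-λI)w=v is (1,2).
General solution: e^(t)[C_1·v + C_2·(t·v + w)].

x(t) = C_1e^(t) + C_2te^(t) + C_2e^(t), y(t) = C_1e^(t) + C_2te^(t) + 2C_2e^(t)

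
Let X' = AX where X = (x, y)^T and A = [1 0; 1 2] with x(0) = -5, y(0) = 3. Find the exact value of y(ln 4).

-12

A = [[1,0],[1,2]]; eigenvalues λ = 2, 1.
Eigenvectors: (0,1) for λ=2, (-1,1) for λ=1.
From the initial condition, c_1 = -2, c_2 = 5.
y(ln 4) = (-2)(4^2)(1) + (5)(4^1)(1) = -12.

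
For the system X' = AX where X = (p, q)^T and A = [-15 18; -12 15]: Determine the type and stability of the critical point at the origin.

saddle

A = [[-15,18],[-12,15]]; det(A-λI) = λ^2 - 9.
λ = -3, 3: opposite signs.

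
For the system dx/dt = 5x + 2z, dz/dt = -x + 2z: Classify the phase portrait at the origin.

A = [[5,2],[-1,2]]; det(A-λI) = λ^2 - 7λ + 12.
λ = 4, 3: both positive.

unstable node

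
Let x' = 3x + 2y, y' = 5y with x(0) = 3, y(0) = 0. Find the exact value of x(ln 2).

24

A = [[3,2],[0,5]]; eigenvalues λ = 5, 3.
Eigenvectors: (1,1) for λ=5, (-1,0) for λ=3.
From the initial condition, c_1 = 0, c_2 = -3.
x(ln 2) = (0)(2^5)(1) + (-3)(2^3)(-1) = 24.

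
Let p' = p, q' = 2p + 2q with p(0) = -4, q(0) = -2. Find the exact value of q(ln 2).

-24

A = [[1,0],[2,2]]; eigenvalues λ = 1, 2.
Eigenvectors: (-1,2) for λ=1, (0,1) for λ=2.
From the initial condition, c_1 = 4, c_2 = -10.
q(ln 2) = (4)(2^1)(2) + (-10)(2^2)(1) = -24.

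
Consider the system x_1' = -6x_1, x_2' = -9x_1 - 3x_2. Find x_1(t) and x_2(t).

x_1(t) = -c_1e^(-6t), x_2(t) = -3c_1e^(-6t) - c_2e^(-3t)

Coefficient matrix A = [[-6, 0], [-9, -3]].
Characteristic polynomial det(A - λI) = λ^2 + 9λ + 18 = 0.
Eigenvalues λ = -6, -3.
For λ=-6: (A-λI) row 2 is [-9, 3], so an eigenvector is (-1, -3).
For λ=-3: (A-λI) row 1 is [-3, 0], so an eigenvector is (0, -1).
General solution: c_1e^(-6t)(-1,-3) + c_2e^(-3t)(0,-1).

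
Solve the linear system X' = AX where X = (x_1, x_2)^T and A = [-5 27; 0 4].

x_1(t) = 3K_1e^(4t) - K_2e^(-5t), x_2(t) = K_1e^(4t)

Coefficient matrix A = [[-5, 27], [0, 4]].
Characteristic polynomial det(A - λI) = λ^2 + λ - 20 = 0.
Eigenvalues λ = 4, -5.
For λ=4: (A-λI) row 1 is [-9, 27], so an eigenvector is (3, 1).
For λ=-5: (A-λI) row 1 is [0, 27], so an eigenvector is (-1, 0).
General solution: K_1e^(4t)(3,1) + K_2e^(-5t)(-1,0).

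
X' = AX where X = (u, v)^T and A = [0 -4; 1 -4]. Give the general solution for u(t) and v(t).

u(t) = 2K_1e^(-2t) + 2K_2te^(-2t) - K_2e^(-2t), v(t) = K_1e^(-2t) + K_2te^(-2t) - K_2e^(-2t)

Coefficient matrix A = [[0, -4], [1, -4]].
Characteristic polynomial det(A - λI) = λ^2 + 4λ + 4 = 0.
Single eigenvalue λ = -2 with algebraic multiplicity 2.
Eigenvector v = (2,1); generalized eigenvector w with (A-λI)w=v is (-1,-1).
General solution: e^(-2t)[K_1·v + K_2·(t·v + w)].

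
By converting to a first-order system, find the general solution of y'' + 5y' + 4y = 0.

Let x_1 = y, x_2 = y'. Then x_1' = x_2 and x_2' = -4x_1 - 5x_2.
A = [[0,1],[-4,-5]]; det(A-λI) = λ^2 + 5λ + 4.
Eigenvalues λ = -1, -4 with eigenvectors (1,-1), (1,-4).

y(t) = C_1e^(-t) + C_2e^(-4t)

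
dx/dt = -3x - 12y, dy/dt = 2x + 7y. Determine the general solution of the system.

x(t) = -3c_1e^(t) - 2c_2e^(3t), y(t) = c_1e^(t) + c_2e^(3t)

Coefficient matrix A = [[-3, -12], [2, 7]].
Characteristic polynomial det(A - λI) = λ^2 - 4λ + 3 = 0.
Eigenvalues λ = 1, 3.
For λ=1: (A-λI) row 1 is [-4, -12], so an eigenvector is (-3, 1).
For λ=3: (A-λI) row 1 is [-6, -12], so an eigenvector is (-2, 1).
General solution: c_1e^(t)(-3,1) + c_2e^(3t)(-2,1).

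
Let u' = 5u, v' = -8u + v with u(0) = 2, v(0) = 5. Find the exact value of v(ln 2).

-110

A = [[5,0],[-8,1]]; eigenvalues λ = 1, 5.
Eigenvectors: (0,1) for λ=1, (1,-2) for λ=5.
From the initial condition, c_1 = 9, c_2 = 2.
v(ln 2) = (9)(2^1)(1) + (2)(2^5)(-2) = -110.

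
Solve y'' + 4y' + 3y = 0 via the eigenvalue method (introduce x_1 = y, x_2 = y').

Let x_1 = y, x_2 = y'. Then x_1' = x_2 and x_2' = -3x_1 - 4x_2.
A = [[0,1],[-3,-4]]; det(A-λI) = λ^2 + 4λ + 3.
Eigenvalues λ = -1, -3 with eigenvectors (1,-1), (1,-3).

y(t) = c_1e^(-t) + c_2e^(-3t)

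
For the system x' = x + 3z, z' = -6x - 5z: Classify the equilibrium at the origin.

stable spiral

A = [[1,3],[-6,-5]]; det(A-λI) = λ^2 + 4λ + 13.
λ = -2 ± 3i: negative real part.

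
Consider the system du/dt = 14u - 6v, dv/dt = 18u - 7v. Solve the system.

u(t) = c_1e^(2t) - 2c_2e^(5t), v(t) = 2c_1e^(2t) - 3c_2e^(5t)

Coefficient matrix A = [[14, -6], [18, -7]].
Characteristic polynomial det(A - λI) = λ^2 - 7λ + 10 = 0.
Eigenvalues λ = 2, 5.
For λ=2: (A-λI) row 1 is [12, -6], so an eigenvector is (1, 2).
For λ=5: (A-λI) row 1 is [9, -6], so an eigenvector is (-2, -3).
General solution: c_1e^(2t)(1,2) + c_2e^(5t)(-2,-3).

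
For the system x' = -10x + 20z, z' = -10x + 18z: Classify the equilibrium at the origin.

A = [[-10,20],[-10,18]]; det(A-λI) = λ^2 - 8λ + 20.
λ = 4 ± 2i: positive real part.

unstable spiral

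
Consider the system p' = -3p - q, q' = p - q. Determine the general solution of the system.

Coefficient matrix A = [[-3, -1], [1, -1]].
Characteristic polynomial det(A - λI) = λ^2 + 4λ + 4 = 0.
Single eigenvalue λ = -2 with algebraic multiplicity 2.
Eigenvector v = (1,-1); generalized eigenvector w with (A-λI)w=v is (0,-1).
General solution: e^(-2t)[C_1·v + C_2·(t·v + w)].

p(t) = C_1e^(-2t) + C_2te^(-2t), q(t) = -C_1e^(-2t) - C_2te^(-2t) - C_2e^(-2t)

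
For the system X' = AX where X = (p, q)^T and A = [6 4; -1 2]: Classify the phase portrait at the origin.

A = [[6,4],[-1,2]]; det(A-λI) = λ^2 - 8λ + 16.
repeated λ = 4 with a single eigenvector.

unstable improper node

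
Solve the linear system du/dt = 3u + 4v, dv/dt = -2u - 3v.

Coefficient matrix A = [[3, 4], [-2, -3]].
Characteristic polynomial det(A - λI) = λ^2 - 1 = 0.
Eigenvalues λ = 1, -1.
For λ=1: (A-λI) row 1 is [2, 4], so an eigenvector is (2, -1).
For λ=-1: (A-λI) row 1 is [4, 4], so an eigenvector is (-1, 1).
General solution: c_1e^(t)(2,-1) + c_2e^(-t)(-1,1).

u(t) = 2c_1e^(t) - c_2e^(-t), v(t) = -c_1e^(t) + c_2e^(-t)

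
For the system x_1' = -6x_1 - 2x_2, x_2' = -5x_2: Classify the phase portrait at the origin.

A = [[-6,-2],[0,-5]]; det(A-λI) = λ^2 + 11λ + 30.
λ = -5, -6: both negative.

stable node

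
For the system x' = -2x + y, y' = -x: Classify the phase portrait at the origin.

stable improper node

A = [[-2,1],[-1,0]]; det(A-λI) = λ^2 + 2λ + 1.
repeated λ = -1 with a single eigenvector.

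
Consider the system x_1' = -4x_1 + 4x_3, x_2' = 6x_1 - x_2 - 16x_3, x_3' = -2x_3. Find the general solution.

x_1(t) = K_2e^(-4t) + 2K_3e^(-2t), x_2(t) = K_1e^(-t) - 2K_2e^(-4t) + 4K_3e^(-2t), x_3(t) = K_3e^(-2t)

Coefficient matrix A = [[-4, 0, 4], [6, -1, -16], [0, 0, -2]].
det(A - λI) = 0 gives eigenvalues λ = -1, -4, -2.
For λ=-1: eigenvector (0,1,0).
For λ=-4: eigenvector (1,-2,0).
For λ=-2: eigenvector (2,4,1).
General solution: K_1e^(-t)(0,1,0) + K_2e^(-4t)(1,-2,0) + K_3e^(-2t)(2,4,1).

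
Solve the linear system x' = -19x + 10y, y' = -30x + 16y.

x(t) = C_1e^(t) - 2C_2e^(-4t), y(t) = 2C_1e^(t) - 3C_2e^(-4t)

Coefficient matrix A = [[-19, 10], [-30, 16]].
Characteristic polynomial det(A - λI) = λ^2 + 3λ - 4 = 0.
Eigenvalues λ = 1, -4.
For λ=1: (A-λI) row 1 is [-20, 10], so an eigenvector is (1, 2).
For λ=-4: (A-λI) row 1 is [-15, 10], so an eigenvector is (-2, -3).
General solution: C_1e^(t)(1,2) + C_2e^(-4t)(-2,-3).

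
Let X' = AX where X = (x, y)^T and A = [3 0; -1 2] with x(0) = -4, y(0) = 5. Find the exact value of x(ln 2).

A = [[3,0],[-1,2]]; eigenvalues λ = 2, 3.
Eigenvectors: (0,1) for λ=2, (1,-1) for λ=3.
From the initial condition, c_1 = 1, c_2 = -4.
x(ln 2) = (1)(2^2)(0) + (-4)(2^3)(1) = -32.

-32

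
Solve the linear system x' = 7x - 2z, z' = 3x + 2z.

x(t) = 2c_1e^(4t) - c_2e^(5t), z(t) = 3c_1e^(4t) - c_2e^(5t)

Coefficient matrix A = [[7, -2], [3, 2]].
Characteristic polynomial det(A - λI) = λ^2 - 9λ + 20 = 0.
Eigenvalues λ = 4, 5.
For λ=4: (A-λI) row 1 is [3, -2], so an eigenvector is (2, 3).
For λ=5: (A-λI) row 1 is [2, -2], so an eigenvector is (-1, -1).
General solution: c_1e^(4t)(2,3) + c_2e^(5t)(-1,-1).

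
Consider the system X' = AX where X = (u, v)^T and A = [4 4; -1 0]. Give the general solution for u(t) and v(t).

u(t) = 2K_1e^(2t) + 2K_2te^(2t) - K_2e^(2t), v(t) = -K_1e^(2t) - K_2te^(2t) + K_2e^(2t)

Coefficient matrix A = [[4, 4], [-1, 0]].
Characteristic polynomial det(A - λI) = λ^2 - 4λ + 4 = 0.
Single eigenvalue λ = 2 with algebraic multiplicity 2.
Eigenvector v = (2,-1); generalized eigenvector w with (A-λI)w=v is (-1,1).
General solution: e^(2t)[K_1·v + K_2·(t·v + w)].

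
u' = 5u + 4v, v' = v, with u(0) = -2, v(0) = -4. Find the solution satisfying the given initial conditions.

Coefficient matrix A = [[5, 4], [0, 1]].
Characteristic polynomial det(A - λI) = λ^2 - 6λ + 5 = 0.
Eigenvalues λ = 1, 5.
For λ=1: (A-λI) row 1 is [4, 4], so an eigenvector is (-1, 1).
For λ=5: (A-λI) row 1 is [0, 4], so an eigenvector is (1, 0).
General solution: c_1e^(t)(-1,1) + c_2e^(5t)(1,0).
Applying u(0)=-2, v(0)=-4 gives c_1=-4, c_2=-6.

u(t) = -6e^(5t) + 4e^(t), v(t) = -4e^(t)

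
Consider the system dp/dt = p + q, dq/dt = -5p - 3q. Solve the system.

p(t) = c_1e^(-t)cos(t) + c_2e^(-t)sin(t), q(t) = -c_1e^(-t)sin(t) - 2c_1e^(-t)cos(t) - 2c_2e^(-t)sin(t) + c_2e^(-t)cos(t)

Coefficient matrix A = [[1, 1], [-5, -3]].
Characteristic polynomial det(A - λI) = λ^2 + 2λ + 2 = 0.
Eigenvalues λ = -1 ± i (complex conjugate pair).
For λ=-1+i: an eigenvector is (1,-2) - i(0,-1) = (1, -2 + i).
A real fundamental pair from Re and Im of e^((-1+i)t)v: X_1 = e^(-t)(cos(t)·(1,-2) + sin(t)·(0,-1)), X_2 = e^(-t)(sin(t)·(1,-2) - cos(t)·(0,-1)).
General solution: c_1X_1 + c_2X_2.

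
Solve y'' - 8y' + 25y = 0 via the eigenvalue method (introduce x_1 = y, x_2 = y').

Let x_1 = y, x_2 = y'. Then x_1' = x_2 and x_2' = -25x_1 + 8x_2.
A = [[0,1],[-25,8]]; det(A-λI) = λ^2 - 8λ + 25.
Eigenvalues λ = 4 ± 3i.

y(t) = C_1e^(4t)cos(3t) + C_2e^(4t)sin(3t)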